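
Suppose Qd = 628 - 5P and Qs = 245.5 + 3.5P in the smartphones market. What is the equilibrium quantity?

Q* = 403

Set Qd = Qs: 628 - 5P = 245.5 + 3.5P.
382.5 = 8.5P, so P* = 45.
Q* = 628 − 5(45) = 403.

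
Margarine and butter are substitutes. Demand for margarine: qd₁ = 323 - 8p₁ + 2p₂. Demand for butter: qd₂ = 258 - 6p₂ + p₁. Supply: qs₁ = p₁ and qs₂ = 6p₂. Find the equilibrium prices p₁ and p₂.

Market 1: 323 - 8p₁ + 2p₂ = p₁ → 9p₁ - 2p₂ = 323.
Market 2: 12p₂ - p₁ = 258.
Eliminating p₂: 12×(1) + 2×(2) gives 106p₁ = 4392, so p₁ = 2196/53.
Back-substitute into (2): p₂ = (258 + 1×2196/53) / 12 = 2645/106.

p₁ = 2196/53, p₂ = 2645/106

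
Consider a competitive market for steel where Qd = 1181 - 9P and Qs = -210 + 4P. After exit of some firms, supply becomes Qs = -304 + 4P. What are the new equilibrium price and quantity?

Original equilibrium: P* = 107, Q* = 218.
New equilibrium: 1181 - 9P = -304 + 4P, so 1485 = 13P and P' = 1485/13; Q' = 1181 − 9(1485/13) = 1988/13.

P' = 1485/13, Q' = 1988/13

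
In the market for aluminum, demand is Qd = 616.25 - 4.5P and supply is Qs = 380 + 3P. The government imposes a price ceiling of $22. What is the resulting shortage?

Shortage = 71.25

Equilibrium price would be P* = 31.5, so the ceiling at 22 binds.
At P = 22: Qd = 616.25 − 4.5(22) = 517.25, Qs = 380 + 3(22) = 446.
Shortage = 517.25 − 446 = 71.25.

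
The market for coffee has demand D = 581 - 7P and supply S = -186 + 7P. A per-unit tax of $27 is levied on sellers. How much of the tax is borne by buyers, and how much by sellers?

Buyers bear $13.5, sellers bear $13.5

Pre-tax equilibrium: P* = 767/14, Q* = 197.5.
Tax on sellers shifts supply to S = -186 + 7(P − 27) = -375 + 7P.
581 - 7P = -375 + 7P gives buyer price Pb = 478/7; sellers receive Ps = 478/7 − 27 = 289/7.
New quantity: Q = 581 − 7(478/7) = 103.
Buyer burden = 478/7 − 767/14 = 13.5; seller burden = 767/14 − 289/7 = 13.5.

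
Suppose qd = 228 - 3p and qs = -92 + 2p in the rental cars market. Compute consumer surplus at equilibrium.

Equilibrium: 228 - 3p = -92 + 2p gives p* = 64, q* = 36.
Demand choke price (qd = 0): p = 76.
CS = ½(76 − 64)(36) = 216.

Consumer surplus = 216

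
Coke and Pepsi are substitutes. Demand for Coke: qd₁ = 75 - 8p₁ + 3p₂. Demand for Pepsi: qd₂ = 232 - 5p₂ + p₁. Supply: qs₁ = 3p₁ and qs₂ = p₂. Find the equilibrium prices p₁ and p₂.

Market 1: 75 - 8p₁ + 3p₂ = 3p₁ → 11p₁ - 3p₂ = 75.
Market 2: 6p₂ - p₁ = 232.
Eliminating p₂: 6×(1) + 3×(2) gives 63p₁ = 1146, so p₁ = 382/21.
Back-substitute into (2): p₂ = (232 + 1×382/21) / 6 = 2627/63.

p₁ = 382/21, p₂ = 2627/63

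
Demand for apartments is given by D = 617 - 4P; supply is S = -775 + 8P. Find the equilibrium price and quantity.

P* = 116, Q* = 153

Set D = S: 617 - 4P = -775 + 8P.
1392 = 12P, so P* = 116.
Q* = 617 − 4(116) = 153.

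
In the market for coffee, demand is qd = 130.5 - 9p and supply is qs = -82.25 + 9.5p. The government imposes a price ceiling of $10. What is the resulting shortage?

Shortage = 27.75

Equilibrium price would be p* = 11.5, so the ceiling at 10 binds.
At p = 10: qd = 130.5 − 9(10) = 40.5, qs = -82.25 + 9.5(10) = 12.75.
Shortage = 40.5 − 12.75 = 27.75.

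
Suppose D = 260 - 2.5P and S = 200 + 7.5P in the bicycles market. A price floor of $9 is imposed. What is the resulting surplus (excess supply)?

Surplus = 30

Equilibrium price would be P* = 6, so the floor at 9 binds.
At P = 9: D = 237.5, S = 267.5.
Surplus = 267.5 − 237.5 = 30.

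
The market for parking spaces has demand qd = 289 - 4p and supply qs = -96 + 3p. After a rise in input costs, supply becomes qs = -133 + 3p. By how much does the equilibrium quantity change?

Δq = -148/7

Original equilibrium: p* = 55, q* = 69.
New equilibrium: 289 - 4p = -133 + 3p, so 422 = 7p and p' = 422/7; q' = 289 − 4(422/7) = 335/7.
Change in quantity: 335/7 − 69 = -148/7.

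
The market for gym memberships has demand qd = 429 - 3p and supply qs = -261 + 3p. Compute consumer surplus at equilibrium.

Equilibrium: 429 - 3p = -261 + 3p gives p* = 115, q* = 84.
Demand choke price (qd = 0): p = 143.
CS = ½(143 − 115)(84) = 1176.

Consumer surplus = 1176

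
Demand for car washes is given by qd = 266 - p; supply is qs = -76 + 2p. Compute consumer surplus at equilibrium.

Consumer surplus = 11552

Equilibrium: 266 - p = -76 + 2p gives p* = 114, q* = 152.
Demand choke price (qd = 0): p = 266.
CS = ½(266 − 114)(152) = 11552.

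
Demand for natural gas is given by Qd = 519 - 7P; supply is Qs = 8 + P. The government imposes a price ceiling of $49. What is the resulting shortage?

Shortage = 119

Equilibrium price would be P* = 63.875, so the ceiling at 49 binds.
At P = 49: Qd = 519 − 7(49) = 176, Qs = 8 + 1(49) = 57.
Shortage = 176 − 57 = 119.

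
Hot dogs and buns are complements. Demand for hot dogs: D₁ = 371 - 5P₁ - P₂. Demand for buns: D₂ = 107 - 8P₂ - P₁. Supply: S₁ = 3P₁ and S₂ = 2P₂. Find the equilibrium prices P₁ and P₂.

Market 1: 371 - 5P₁ - P₂ = 3P₁ → 8P₁ + P₂ = 371.
Market 2: 10P₂ + P₁ = 107.
Eliminating P₂: 10×(1) − 1×(2) gives 79P₁ = 3603, so P₁ = 3603/79.
Back-substitute into (2): P₂ = (107 − 1×3603/79) / 10 = 485/79.

P₁ = 3603/79, P₂ = 485/79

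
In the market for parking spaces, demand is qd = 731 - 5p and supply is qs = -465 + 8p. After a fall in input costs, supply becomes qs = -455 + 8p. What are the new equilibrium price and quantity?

p' = 1186/13, q' = 3573/13

Original equilibrium: p* = 92, q* = 271.
New equilibrium: 731 - 5p = -455 + 8p, so 1186 = 13p and p' = 1186/13; q' = 731 − 5(1186/13) = 3573/13.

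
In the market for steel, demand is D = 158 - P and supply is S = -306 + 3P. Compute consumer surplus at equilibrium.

Equilibrium: 158 - P = -306 + 3P gives P* = 116, Q* = 42.
Demand choke price (D = 0): P = 158.
CS = ½(158 − 116)(42) = 882.

Consumer surplus = 882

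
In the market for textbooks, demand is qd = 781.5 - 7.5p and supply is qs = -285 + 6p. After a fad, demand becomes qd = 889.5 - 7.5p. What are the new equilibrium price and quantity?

Original equilibrium: p* = 79, q* = 189.
New equilibrium: 889.5 - 7.5p = -285 + 6p, so 1174.5 = 13.5p and p' = 87; q' = 889.5 − 7.5(87) = 237.

p' = 87, q' = 237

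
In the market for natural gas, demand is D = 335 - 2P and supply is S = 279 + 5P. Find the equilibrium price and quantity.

Set D = S: 335 - 2P = 279 + 5P.
56 = 7P, so P* = 8.
Q* = 335 − 2(8) = 319.

P* = 8, Q* = 319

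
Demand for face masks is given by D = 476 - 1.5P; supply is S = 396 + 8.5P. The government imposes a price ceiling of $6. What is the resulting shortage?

Shortage = 20

Equilibrium price would be P* = 8, so the ceiling at 6 binds.
At P = 6: D = 476 − 1.5(6) = 467, S = 396 + 8.5(6) = 447.
Shortage = 467 − 447 = 20.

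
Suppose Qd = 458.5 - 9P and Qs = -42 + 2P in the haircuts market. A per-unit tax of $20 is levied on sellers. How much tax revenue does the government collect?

Pre-tax equilibrium: P* = 45.5, Q* = 49.
Tax on sellers shifts supply to Qs = -42 + 2(P − 20) = -82 + 2P.
458.5 - 9P = -82 + 2P gives buyer price Pb = 1081/22; sellers receive Ps = 1081/22 − 20 = 641/22.
New quantity: Q = 458.5 − 9(1081/22) = 179/11.
Revenue = 20 × 179/11 = 3580/11.

Tax revenue = 3580/11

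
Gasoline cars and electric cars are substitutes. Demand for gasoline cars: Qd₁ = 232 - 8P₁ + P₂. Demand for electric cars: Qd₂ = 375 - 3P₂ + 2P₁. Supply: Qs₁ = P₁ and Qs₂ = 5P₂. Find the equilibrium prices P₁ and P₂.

Market 1: 232 - 8P₁ + P₂ = P₁ → 9P₁ - P₂ = 232.
Market 2: 8P₂ - 2P₁ = 375.
Eliminating P₂: 8×(1) + 1×(2) gives 70P₁ = 2231, so P₁ = 2231/70.
Back-substitute into (2): P₂ = (375 + 2×2231/70) / 8 = 3839/70.

P₁ = 2231/70, P₂ = 3839/70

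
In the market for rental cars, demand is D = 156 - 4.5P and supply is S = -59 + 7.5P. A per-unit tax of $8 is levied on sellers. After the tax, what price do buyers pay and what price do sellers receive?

Buyers pay 275/12, sellers receive 179/12

Pre-tax equilibrium: P* = 215/12, Q* = 75.375.
Tax on sellers shifts supply to S = -59 + 7.5(P − 8) = -119 + 7.5P.
156 - 4.5P = -119 + 7.5P gives buyer price Pb = 275/12; sellers receive Ps = 275/12 − 8 = 179/12.
New quantity: Q = 156 − 4.5(275/12) = 52.875.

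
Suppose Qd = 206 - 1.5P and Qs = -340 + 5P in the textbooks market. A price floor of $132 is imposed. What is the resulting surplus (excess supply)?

Equilibrium price would be P* = 84, so the floor at 132 binds.
At P = 132: Qd = 8, Qs = 320.
Surplus = 320 − 8 = 312.

Surplus = 312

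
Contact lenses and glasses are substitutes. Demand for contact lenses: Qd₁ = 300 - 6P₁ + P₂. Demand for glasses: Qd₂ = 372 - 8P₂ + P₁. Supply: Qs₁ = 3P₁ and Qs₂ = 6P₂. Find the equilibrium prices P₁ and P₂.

P₁ = 36.576, P₂ = 29.184

Market 1: 300 - 6P₁ + P₂ = 3P₁ → 9P₁ - P₂ = 300.
Market 2: 14P₂ - P₁ = 372.
Eliminating P₂: 14×(1) + 1×(2) gives 125P₁ = 4572, so P₁ = 36.576.
Back-substitute into (2): P₂ = (372 + 1×36.576) / 14 = 29.184.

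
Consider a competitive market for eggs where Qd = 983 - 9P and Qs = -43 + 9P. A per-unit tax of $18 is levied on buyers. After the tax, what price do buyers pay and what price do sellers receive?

Buyers pay $66, sellers receive $48

Pre-tax equilibrium: P* = 57, Q* = 470.
Tax on buyers shifts demand to Qd = 983 − 9(P + 18) = 821 - 9P.
821 - 9P = -43 + 9P gives seller price Ps = 48; buyers pay Pb = 48 + 18 = 66.
New quantity: Q = 983 − 9(66) = 389.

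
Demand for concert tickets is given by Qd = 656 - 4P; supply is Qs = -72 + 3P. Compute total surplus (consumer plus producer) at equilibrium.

Equilibrium: 656 - 4P = -72 + 3P gives P* = 104, Q* = 240.
Demand choke price: P = 164; supply starts at P = 24.
CS = ½(164 − 104)(240) = 7200; PS = ½(104 − 24)(240) = 9600.

Total surplus = 16800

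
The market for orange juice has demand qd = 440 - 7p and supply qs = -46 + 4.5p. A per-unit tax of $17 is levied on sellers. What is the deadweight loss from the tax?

Deadweight loss = 18207/46

Pre-tax equilibrium: p* = 972/23, q* = 3316/23.
Tax on sellers shifts supply to qs = -46 + 4.5(p − 17) = -122.5 + 4.5p.
440 - 7p = -122.5 + 4.5p gives buyer price pb = 1125/23; sellers receive ps = 1125/23 − 17 = 734/23.
New quantity: q = 440 − 7(1125/23) = 2245/23.
DWL = ½ × 17 × (3316/23 − 2245/23) = 18207/46.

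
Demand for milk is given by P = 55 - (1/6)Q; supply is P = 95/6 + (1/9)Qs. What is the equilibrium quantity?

Q* = 141

Set the two price expressions equal: 55 - (1/6)Q = 95/6 + (1/9)Q.
235/6 = (5/18)Q, so Q* = 141.
P* = 55 − (1/6)(141) = 31.5.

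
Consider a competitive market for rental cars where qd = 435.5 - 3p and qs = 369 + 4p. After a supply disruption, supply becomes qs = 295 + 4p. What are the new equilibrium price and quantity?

Original equilibrium: p* = 9.5, q* = 407.
New equilibrium: 435.5 - 3p = 295 + 4p, so 140.5 = 7p and p' = 281/14; q' = 435.5 − 3(281/14) = 2627/7.

p' = 281/14, q' = 2627/7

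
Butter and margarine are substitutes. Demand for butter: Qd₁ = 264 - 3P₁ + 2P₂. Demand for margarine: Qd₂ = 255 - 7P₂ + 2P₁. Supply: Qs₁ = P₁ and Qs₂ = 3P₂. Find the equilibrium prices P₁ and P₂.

Market 1: 264 - 3P₁ + 2P₂ = P₁ → 4P₁ - 2P₂ = 264.
Market 2: 10P₂ - 2P₁ = 255.
Eliminating P₂: 10×(1) + 2×(2) gives 36P₁ = 3150, so P₁ = 87.5.
Back-substitute into (2): P₂ = (255 + 2×87.5) / 10 = 43.

P₁ = 87.5, P₂ = 43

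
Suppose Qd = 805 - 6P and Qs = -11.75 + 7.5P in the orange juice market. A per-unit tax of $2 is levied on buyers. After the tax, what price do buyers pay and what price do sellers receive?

Pre-tax equilibrium: P* = 60.5, Q* = 442.
Tax on buyers shifts demand to Qd = 805 − 6(P + 2) = 793 - 6P.
793 - 6P = -11.75 + 7.5P gives seller price Ps = 1073/18; buyers pay Pb = 1073/18 + 2 = 1109/18.
New quantity: Q = 805 − 6(1109/18) = 1306/3.

Buyers pay 1109/18, sellers receive 1073/18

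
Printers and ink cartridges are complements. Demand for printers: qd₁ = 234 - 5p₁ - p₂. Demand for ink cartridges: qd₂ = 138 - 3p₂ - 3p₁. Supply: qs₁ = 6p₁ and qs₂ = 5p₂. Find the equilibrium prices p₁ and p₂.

p₁ = 20.4, p₂ = 9.6

Market 1: 234 - 5p₁ - p₂ = 6p₁ → 11p₁ + p₂ = 234.
Market 2: 8p₂ + 3p₁ = 138.
Eliminating p₂: 8×(1) − 1×(2) gives 85p₁ = 1734, so p₁ = 20.4.
Back-substitute into (2): p₂ = (138 − 3×20.4) / 8 = 9.6.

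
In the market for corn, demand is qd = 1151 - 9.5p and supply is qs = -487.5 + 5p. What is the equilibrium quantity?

q* = 77.5

Set qd = qs: 1151 - 9.5p = -487.5 + 5p.
1638.5 = 14.5p, so p* = 113.
q* = 1151 − 9.5(113) = 77.5.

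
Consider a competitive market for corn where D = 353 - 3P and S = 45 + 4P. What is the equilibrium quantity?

Set D = S: 353 - 3P = 45 + 4P.
308 = 7P, so P* = 44.
Q* = 353 − 3(44) = 221.

Q* = 221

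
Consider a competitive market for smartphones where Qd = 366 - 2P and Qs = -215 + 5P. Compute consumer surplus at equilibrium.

Equilibrium: 366 - 2P = -215 + 5P gives P* = 83, Q* = 200.
Demand choke price (Qd = 0): P = 183.
CS = ½(183 − 83)(200) = 10000.

Consumer surplus = 10000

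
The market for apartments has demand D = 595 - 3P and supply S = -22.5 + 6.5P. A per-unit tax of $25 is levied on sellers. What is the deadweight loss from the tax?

Pre-tax equilibrium: P* = 65, Q* = 400.
Tax on sellers shifts supply to S = -22.5 + 6.5(P − 25) = -185 + 6.5P.
595 - 3P = -185 + 6.5P gives buyer price Pb = 1560/19; sellers receive Ps = 1560/19 − 25 = 1085/19.
New quantity: Q = 595 − 3(1560/19) = 6625/19.
DWL = ½ × 25 × (400 − 6625/19) = 24375/38.

Deadweight loss = 24375/38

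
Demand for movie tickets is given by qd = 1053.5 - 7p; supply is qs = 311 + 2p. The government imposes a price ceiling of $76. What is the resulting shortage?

Shortage = 58.5

Equilibrium price would be p* = 82.5, so the ceiling at 76 binds.
At p = 76: qd = 1053.5 − 7(76) = 521.5, qs = 311 + 2(76) = 463.
Shortage = 521.5 − 463 = 58.5.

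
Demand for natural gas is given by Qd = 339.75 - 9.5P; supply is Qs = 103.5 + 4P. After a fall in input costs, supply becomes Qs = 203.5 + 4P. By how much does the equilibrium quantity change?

ΔQ = 1900/27

Original equilibrium: P* = 17.5, Q* = 173.5.
New equilibrium: 339.75 - 9.5P = 203.5 + 4P, so 136.25 = 13.5P and P' = 545/54; Q' = 339.75 − 9.5(545/54) = 13169/54.
Change in quantity: 13169/54 − 173.5 = 1900/27.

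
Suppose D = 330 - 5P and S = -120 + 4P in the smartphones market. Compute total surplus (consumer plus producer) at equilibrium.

Total surplus = 1440

Equilibrium: 330 - 5P = -120 + 4P gives P* = 50, Q* = 80.
Demand choke price: P = 66; supply starts at P = 30.
CS = ½(66 − 50)(80) = 640; PS = ½(50 − 30)(80) = 800.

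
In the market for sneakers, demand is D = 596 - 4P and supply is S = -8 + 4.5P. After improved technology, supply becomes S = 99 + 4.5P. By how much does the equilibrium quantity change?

ΔQ = 856/17

Original equilibrium: P* = 1208/17, Q* = 5300/17.
New equilibrium: 596 - 4P = 99 + 4.5P, so 497 = 8.5P and P' = 994/17; Q' = 596 − 4(994/17) = 6156/17.
Change in quantity: 6156/17 − 5300/17 = 856/17.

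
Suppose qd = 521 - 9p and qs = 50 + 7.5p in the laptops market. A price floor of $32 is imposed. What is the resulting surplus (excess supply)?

Equilibrium price would be p* = 314/11, so the floor at 32 binds.
At p = 32: qd = 233, qs = 290.
Surplus = 290 − 233 = 57.

Surplus = 57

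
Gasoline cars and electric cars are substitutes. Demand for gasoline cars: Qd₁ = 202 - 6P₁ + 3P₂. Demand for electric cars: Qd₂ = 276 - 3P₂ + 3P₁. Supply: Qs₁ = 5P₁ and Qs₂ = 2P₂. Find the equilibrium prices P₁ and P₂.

P₁ = 919/23, P₂ = 1821/23

Market 1: 202 - 6P₁ + 3P₂ = 5P₁ → 11P₁ - 3P₂ = 202.
Market 2: 5P₂ - 3P₁ = 276.
Eliminating P₂: 5×(1) + 3×(2) gives 46P₁ = 1838, so P₁ = 919/23.
Back-substitute into (2): P₂ = (276 + 3×919/23) / 5 = 1821/23.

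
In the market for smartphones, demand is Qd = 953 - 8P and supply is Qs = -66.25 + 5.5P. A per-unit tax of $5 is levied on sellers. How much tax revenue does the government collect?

Pre-tax equilibrium: P* = 75.5, Q* = 349.
Tax on sellers shifts supply to Qs = -66.25 + 5.5(P − 5) = -93.75 + 5.5P.
953 - 8P = -93.75 + 5.5P gives buyer price Pb = 4187/54; sellers receive Ps = 4187/54 − 5 = 3917/54.
New quantity: Q = 953 − 8(4187/54) = 8983/27.
Revenue = 5 × 8983/27 = 44915/27.

Tax revenue = 44915/27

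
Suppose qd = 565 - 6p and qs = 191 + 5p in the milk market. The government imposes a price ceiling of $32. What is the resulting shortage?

Equilibrium price would be p* = 34, so the ceiling at 32 binds.
At p = 32: qd = 565 − 6(32) = 373, qs = 191 + 5(32) = 351.
Shortage = 373 − 351 = 22.

Shortage = 22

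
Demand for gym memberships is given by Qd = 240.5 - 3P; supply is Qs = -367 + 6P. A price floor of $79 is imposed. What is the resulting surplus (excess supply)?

Surplus = 103.5

Equilibrium price would be P* = 67.5, so the floor at 79 binds.
At P = 79: Qd = 3.5, Qs = 107.
Surplus = 107 − 3.5 = 103.5.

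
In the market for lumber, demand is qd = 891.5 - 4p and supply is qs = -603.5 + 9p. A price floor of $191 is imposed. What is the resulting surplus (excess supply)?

Equilibrium price would be p* = 115, so the floor at 191 binds.
At p = 191: qd = 127.5, qs = 1115.5.
Surplus = 1115.5 − 127.5 = 988.

Surplus = 988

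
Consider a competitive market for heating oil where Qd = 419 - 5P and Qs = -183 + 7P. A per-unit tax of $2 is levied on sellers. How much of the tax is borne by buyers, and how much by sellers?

Buyers bear 7/6, sellers bear 5/6

Pre-tax equilibrium: P* = 301/6, Q* = 1009/6.
Tax on sellers shifts supply to Qs = -183 + 7(P − 2) = -197 + 7P.
419 - 5P = -197 + 7P gives buyer price Pb = 154/3; sellers receive Ps = 154/3 − 2 = 148/3.
New quantity: Q = 419 − 5(154/3) = 487/3.
Buyer burden = 154/3 − 301/6 = 7/6; seller burden = 301/6 − 148/3 = 5/6.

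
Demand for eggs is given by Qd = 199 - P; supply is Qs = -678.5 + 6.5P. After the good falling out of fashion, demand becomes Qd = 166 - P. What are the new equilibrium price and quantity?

P' = 112.6, Q' = 53.4

Original equilibrium: P* = 117, Q* = 82.
New equilibrium: 166 - P = -678.5 + 6.5P, so 844.5 = 7.5P and P' = 112.6; Q' = 166 − 1(112.6) = 53.4.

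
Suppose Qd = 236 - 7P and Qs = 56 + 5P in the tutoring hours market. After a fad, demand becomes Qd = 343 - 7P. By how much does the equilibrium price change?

ΔP = 107/12

Original equilibrium: P* = 15, Q* = 131.
New equilibrium: 343 - 7P = 56 + 5P, so 287 = 12P and P' = 287/12; Q' = 343 − 7(287/12) = 2107/12.
Change in price: 287/12 − 15 = 107/12.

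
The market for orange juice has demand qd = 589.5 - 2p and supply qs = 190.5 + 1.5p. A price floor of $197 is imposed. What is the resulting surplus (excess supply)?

Equilibrium price would be p* = 114, so the floor at 197 binds.
At p = 197: qd = 195.5, qs = 486.
Surplus = 486 − 195.5 = 290.5.

Surplus = 290.5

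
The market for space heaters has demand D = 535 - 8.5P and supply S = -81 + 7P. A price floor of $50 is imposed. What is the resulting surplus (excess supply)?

Equilibrium price would be P* = 1232/31, so the floor at 50 binds.
At P = 50: D = 110, S = 269.
Surplus = 269 − 110 = 159.

Surplus = 159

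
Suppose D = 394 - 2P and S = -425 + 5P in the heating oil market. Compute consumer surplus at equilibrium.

Consumer surplus = 6400

Equilibrium: 394 - 2P = -425 + 5P gives P* = 117, Q* = 160.
Demand choke price (D = 0): P = 197.
CS = ½(197 − 117)(160) = 6400.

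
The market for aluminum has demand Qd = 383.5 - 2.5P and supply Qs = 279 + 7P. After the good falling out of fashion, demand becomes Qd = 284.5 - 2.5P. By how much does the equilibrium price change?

ΔP = -198/19

Original equilibrium: P* = 11, Q* = 356.
New equilibrium: 284.5 - 2.5P = 279 + 7P, so 5.5 = 9.5P and P' = 11/19; Q' = 284.5 − 2.5(11/19) = 5378/19.
Change in price: 11/19 − 11 = -198/19.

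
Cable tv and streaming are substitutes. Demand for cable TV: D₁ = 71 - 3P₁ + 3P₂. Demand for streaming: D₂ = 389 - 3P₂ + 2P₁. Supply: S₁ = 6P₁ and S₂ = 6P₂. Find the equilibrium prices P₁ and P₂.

Market 1: 71 - 3P₁ + 3P₂ = 6P₁ → 9P₁ - 3P₂ = 71.
Market 2: 9P₂ - 2P₁ = 389.
Eliminating P₂: 9×(1) + 3×(2) gives 75P₁ = 1806, so P₁ = 24.08.
Back-substitute into (2): P₂ = (389 + 2×24.08) / 9 = 3643/75.

P₁ = 24.08, P₂ = 3643/75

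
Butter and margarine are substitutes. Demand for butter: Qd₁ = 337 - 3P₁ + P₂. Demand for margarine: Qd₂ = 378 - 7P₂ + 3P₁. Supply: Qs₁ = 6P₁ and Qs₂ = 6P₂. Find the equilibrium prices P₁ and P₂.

P₁ = 4759/114, P₂ = 1471/38

Market 1: 337 - 3P₁ + P₂ = 6P₁ → 9P₁ - P₂ = 337.
Market 2: 13P₂ - 3P₁ = 378.
Eliminating P₂: 13×(1) + 1×(2) gives 114P₁ = 4759, so P₁ = 4759/114.
Back-substitute into (2): P₂ = (378 + 3×4759/114) / 13 = 1471/38.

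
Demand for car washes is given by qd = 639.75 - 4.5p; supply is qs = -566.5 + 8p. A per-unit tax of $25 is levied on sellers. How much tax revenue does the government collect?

Tax revenue = 3337.5

Pre-tax equilibrium: p* = 96.5, q* = 205.5.
Tax on sellers shifts supply to qs = -566.5 + 8(p − 25) = -766.5 + 8p.
639.75 - 4.5p = -766.5 + 8p gives buyer price pb = 112.5; sellers receive ps = 112.5 − 25 = 87.5.
New quantity: q = 639.75 − 4.5(112.5) = 133.5.
Revenue = 25 × 133.5 = 3337.5.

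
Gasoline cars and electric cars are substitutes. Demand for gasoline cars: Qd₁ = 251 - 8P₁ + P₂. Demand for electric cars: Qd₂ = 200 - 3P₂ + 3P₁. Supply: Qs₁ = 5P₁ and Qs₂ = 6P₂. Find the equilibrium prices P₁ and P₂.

Market 1: 251 - 8P₁ + P₂ = 5P₁ → 13P₁ - P₂ = 251.
Market 2: 9P₂ - 3P₁ = 200.
Eliminating P₂: 9×(1) + 1×(2) gives 114P₁ = 2459, so P₁ = 2459/114.
Back-substitute into (2): P₂ = (200 + 3×2459/114) / 9 = 3353/114.

P₁ = 2459/114, P₂ = 3353/114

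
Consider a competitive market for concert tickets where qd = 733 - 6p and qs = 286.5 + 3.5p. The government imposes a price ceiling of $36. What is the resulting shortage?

Shortage = 104.5

Equilibrium price would be p* = 47, so the ceiling at 36 binds.
At p = 36: qd = 733 − 6(36) = 517, qs = 286.5 + 3.5(36) = 412.5.
Shortage = 517 − 412.5 = 104.5.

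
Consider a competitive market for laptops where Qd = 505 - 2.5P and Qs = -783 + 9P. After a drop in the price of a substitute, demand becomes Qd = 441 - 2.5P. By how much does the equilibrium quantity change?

ΔQ = -1152/23

Original equilibrium: P* = 112, Q* = 225.
New equilibrium: 441 - 2.5P = -783 + 9P, so 1224 = 11.5P and P' = 2448/23; Q' = 441 − 2.5(2448/23) = 4023/23.
Change in quantity: 4023/23 − 225 = -1152/23.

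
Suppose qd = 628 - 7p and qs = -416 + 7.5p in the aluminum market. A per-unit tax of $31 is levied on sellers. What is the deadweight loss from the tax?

Deadweight loss = 100905/58

Pre-tax equilibrium: p* = 72, q* = 124.
Tax on sellers shifts supply to qs = -416 + 7.5(p − 31) = -648.5 + 7.5p.
628 - 7p = -648.5 + 7.5p gives buyer price pb = 2553/29; sellers receive ps = 2553/29 − 31 = 1654/29.
New quantity: q = 628 − 7(2553/29) = 341/29.
DWL = ½ × 31 × (124 − 341/29) = 100905/58.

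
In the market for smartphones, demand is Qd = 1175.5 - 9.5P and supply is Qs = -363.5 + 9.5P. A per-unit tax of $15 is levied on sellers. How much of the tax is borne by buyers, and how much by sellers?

Pre-tax equilibrium: P* = 81, Q* = 406.
Tax on sellers shifts supply to Qs = -363.5 + 9.5(P − 15) = -506 + 9.5P.
1175.5 - 9.5P = -506 + 9.5P gives buyer price Pb = 88.5; sellers receive Ps = 88.5 − 15 = 73.5.
New quantity: Q = 1175.5 − 9.5(88.5) = 334.75.
Buyer burden = 88.5 − 81 = 7.5; seller burden = 81 − 73.5 = 7.5.

Buyers bear $7.5, sellers bear $7.5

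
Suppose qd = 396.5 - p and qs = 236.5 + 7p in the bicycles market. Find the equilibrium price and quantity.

p* = 20, q* = 376.5

Set qd = qs: 396.5 - p = 236.5 + 7p.
160 = 8p, so p* = 20.
q* = 396.5 − 1(20) = 376.5.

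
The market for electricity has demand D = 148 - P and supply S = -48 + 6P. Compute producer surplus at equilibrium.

Producer surplus = 1200

Equilibrium: 148 - P = -48 + 6P gives P* = 28, Q* = 120.
Supply starts at P = 8 (where S = 0).
PS = ½(28 − 8)(120) = 1200.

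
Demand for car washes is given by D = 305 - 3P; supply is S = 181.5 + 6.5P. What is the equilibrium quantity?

Q* = 266

Set D = S: 305 - 3P = 181.5 + 6.5P.
123.5 = 9.5P, so P* = 13.
Q* = 305 − 3(13) = 266.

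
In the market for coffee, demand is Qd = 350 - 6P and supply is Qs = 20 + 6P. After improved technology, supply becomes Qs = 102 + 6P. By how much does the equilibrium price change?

Original equilibrium: P* = 27.5, Q* = 185.
New equilibrium: 350 - 6P = 102 + 6P, so 248 = 12P and P' = 62/3; Q' = 350 − 6(62/3) = 226.
Change in price: 62/3 − 27.5 = -41/6.

ΔP = -41/6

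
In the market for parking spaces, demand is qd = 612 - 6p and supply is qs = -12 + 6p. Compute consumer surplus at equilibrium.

Consumer surplus = 7500

Equilibrium: 612 - 6p = -12 + 6p gives p* = 52, q* = 300.
Demand choke price (qd = 0): p = 102.
CS = ½(102 − 52)(300) = 7500.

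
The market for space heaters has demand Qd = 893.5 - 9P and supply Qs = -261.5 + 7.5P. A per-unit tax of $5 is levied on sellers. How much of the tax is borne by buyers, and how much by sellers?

Pre-tax equilibrium: P* = 70, Q* = 263.5.
Tax on sellers shifts supply to Qs = -261.5 + 7.5(P − 5) = -299 + 7.5P.
893.5 - 9P = -299 + 7.5P gives buyer price Pb = 795/11; sellers receive Ps = 795/11 − 5 = 740/11.
New quantity: Q = 893.5 − 9(795/11) = 5347/22.
Buyer burden = 795/11 − 70 = 25/11; seller burden = 70 − 740/11 = 30/11.

Buyers bear 25/11, sellers bear 30/11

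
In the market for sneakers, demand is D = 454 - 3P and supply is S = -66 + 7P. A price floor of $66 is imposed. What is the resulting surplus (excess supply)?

Equilibrium price would be P* = 52, so the floor at 66 binds.
At P = 66: D = 256, S = 396.
Surplus = 396 − 256 = 140.

Surplus = 140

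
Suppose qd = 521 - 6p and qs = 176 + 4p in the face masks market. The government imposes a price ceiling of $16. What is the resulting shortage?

Equilibrium price would be p* = 34.5, so the ceiling at 16 binds.
At p = 16: qd = 521 − 6(16) = 425, qs = 176 + 4(16) = 240.
Shortage = 425 − 240 = 185.

Shortage = 185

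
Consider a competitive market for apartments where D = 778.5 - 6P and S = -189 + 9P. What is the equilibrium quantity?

Set D = S: 778.5 - 6P = -189 + 9P.
967.5 = 15P, so P* = 64.5.
Q* = 778.5 − 6(64.5) = 391.5.

Q* = 391.5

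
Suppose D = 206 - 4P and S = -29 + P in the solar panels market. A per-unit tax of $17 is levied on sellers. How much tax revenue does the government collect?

Pre-tax equilibrium: P* = 47, Q* = 18.
Tax on sellers shifts supply to S = -29 + 1(P − 17) = -46 + P.
206 - 4P = -46 + P gives buyer price Pb = 50.4; sellers receive Ps = 50.4 − 17 = 33.4.
New quantity: Q = 206 − 4(50.4) = 4.4.
Revenue = 17 × 4.4 = 74.8.

Tax revenue = 74.8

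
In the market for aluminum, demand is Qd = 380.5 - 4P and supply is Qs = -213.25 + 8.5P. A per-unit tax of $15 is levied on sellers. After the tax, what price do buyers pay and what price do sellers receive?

Buyers pay $57.7, sellers receive $42.7

Pre-tax equilibrium: P* = 47.5, Q* = 190.5.
Tax on sellers shifts supply to Qs = -213.25 + 8.5(P − 15) = -340.75 + 8.5P.
380.5 - 4P = -340.75 + 8.5P gives buyer price Pb = 57.7; sellers receive Ps = 57.7 − 15 = 42.7.
New quantity: Q = 380.5 − 4(57.7) = 149.7.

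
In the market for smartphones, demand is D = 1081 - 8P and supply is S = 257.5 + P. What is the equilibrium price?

Set D = S: 1081 - 8P = 257.5 + P.
823.5 = 9P, so P* = 91.5.
Q* = 1081 − 8(91.5) = 349.

P* = 91.5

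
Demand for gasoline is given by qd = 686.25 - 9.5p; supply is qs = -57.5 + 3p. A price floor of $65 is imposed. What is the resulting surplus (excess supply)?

Equilibrium price would be p* = 59.5, so the floor at 65 binds.
At p = 65: qd = 68.75, qs = 137.5.
Surplus = 137.5 − 68.75 = 68.75.

Surplus = 68.75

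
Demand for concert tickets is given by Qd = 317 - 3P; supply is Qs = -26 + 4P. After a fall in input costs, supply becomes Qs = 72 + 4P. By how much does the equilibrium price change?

ΔP = -14

Original equilibrium: P* = 49, Q* = 170.
New equilibrium: 317 - 3P = 72 + 4P, so 245 = 7P and P' = 35; Q' = 317 − 3(35) = 212.
Change in price: 35 − 49 = -14.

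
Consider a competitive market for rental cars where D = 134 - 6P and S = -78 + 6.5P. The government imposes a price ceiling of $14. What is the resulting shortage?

Equilibrium price would be P* = 16.96, so the ceiling at 14 binds.
At P = 14: D = 134 − 6(14) = 50, S = -78 + 6.5(14) = 13.
Shortage = 50 − 13 = 37.

Shortage = 37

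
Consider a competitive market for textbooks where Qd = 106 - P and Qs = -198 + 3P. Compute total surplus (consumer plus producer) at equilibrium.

Equilibrium: 106 - P = -198 + 3P gives P* = 76, Q* = 30.
Demand choke price: P = 106; supply starts at P = 66.
CS = ½(106 − 76)(30) = 450; PS = ½(76 − 66)(30) = 150.

Total surplus = 600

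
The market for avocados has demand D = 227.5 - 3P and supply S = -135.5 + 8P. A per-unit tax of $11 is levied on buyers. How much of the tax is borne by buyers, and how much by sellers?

Pre-tax equilibrium: P* = 33, Q* = 128.5.
Tax on buyers shifts demand to D = 227.5 − 3(P + 11) = 194.5 - 3P.
194.5 - 3P = -135.5 + 8P gives seller price Ps = 30; buyers pay Pb = 30 + 11 = 41.
New quantity: Q = 227.5 − 3(41) = 104.5.
Buyer burden = 41 − 33 = 8; seller burden = 33 − 30 = 3.

Buyers bear $8, sellers bear $3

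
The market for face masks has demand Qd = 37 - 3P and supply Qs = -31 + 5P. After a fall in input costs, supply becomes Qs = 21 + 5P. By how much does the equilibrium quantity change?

ΔQ = 19.5

Original equilibrium: P* = 8.5, Q* = 11.5.
New equilibrium: 37 - 3P = 21 + 5P, so 16 = 8P and P' = 2; Q' = 37 − 3(2) = 31.
Change in quantity: 31 − 11.5 = 19.5.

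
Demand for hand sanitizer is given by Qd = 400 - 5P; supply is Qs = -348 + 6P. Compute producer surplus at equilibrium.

Equilibrium: 400 - 5P = -348 + 6P gives P* = 68, Q* = 60.
Supply starts at P = 58 (where Qs = 0).
PS = ½(68 − 58)(60) = 300.

Producer surplus = 300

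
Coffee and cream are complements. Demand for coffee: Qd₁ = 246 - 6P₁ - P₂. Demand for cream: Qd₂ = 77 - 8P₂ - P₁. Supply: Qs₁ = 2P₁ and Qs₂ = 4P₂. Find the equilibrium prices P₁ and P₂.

P₁ = 575/19, P₂ = 74/19

Market 1: 246 - 6P₁ - P₂ = 2P₁ → 8P₁ + P₂ = 246.
Market 2: 12P₂ + P₁ = 77.
Eliminating P₂: 12×(1) − 1×(2) gives 95P₁ = 2875, so P₁ = 575/19.
Back-substitute into (2): P₂ = (77 − 1×575/19) / 12 = 74/19.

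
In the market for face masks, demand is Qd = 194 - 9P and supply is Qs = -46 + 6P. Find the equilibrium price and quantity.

P* = 16, Q* = 50

Set Qd = Qs: 194 - 9P = -46 + 6P.
240 = 15P, so P* = 16.
Q* = 194 − 9(16) = 50.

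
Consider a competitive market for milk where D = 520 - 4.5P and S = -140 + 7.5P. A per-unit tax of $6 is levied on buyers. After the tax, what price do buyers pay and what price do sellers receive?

Pre-tax equilibrium: P* = 55, Q* = 272.5.
Tax on buyers shifts demand to D = 520 − 4.5(P + 6) = 493 - 4.5P.
493 - 4.5P = -140 + 7.5P gives seller price Ps = 52.75; buyers pay Pb = 52.75 + 6 = 58.75.
New quantity: Q = 520 − 4.5(58.75) = 255.625.

Buyers pay $58.75, sellers receive $52.75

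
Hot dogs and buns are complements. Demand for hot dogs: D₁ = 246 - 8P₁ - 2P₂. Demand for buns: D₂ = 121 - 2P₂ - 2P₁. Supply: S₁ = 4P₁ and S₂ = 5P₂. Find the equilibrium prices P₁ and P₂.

Market 1: 246 - 8P₁ - 2P₂ = 4P₁ → 12P₁ + 2P₂ = 246.
Market 2: 7P₂ + 2P₁ = 121.
Eliminating P₂: 7×(1) − 2×(2) gives 80P₁ = 1480, so P₁ = 18.5.
Back-substitute into (2): P₂ = (121 − 2×18.5) / 7 = 12.

P₁ = 18.5, P₂ = 12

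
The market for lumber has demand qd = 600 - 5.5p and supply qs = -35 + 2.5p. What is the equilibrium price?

p* = 79.375

Set qd = qs: 600 - 5.5p = -35 + 2.5p.
635 = 8p, so p* = 79.375.
q* = 600 − 5.5(79.375) = 163.4375.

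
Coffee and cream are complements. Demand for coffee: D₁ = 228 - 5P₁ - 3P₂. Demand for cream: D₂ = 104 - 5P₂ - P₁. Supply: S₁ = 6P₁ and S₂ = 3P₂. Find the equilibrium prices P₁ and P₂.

Market 1: 228 - 5P₁ - 3P₂ = 6P₁ → 11P₁ + 3P₂ = 228.
Market 2: 8P₂ + P₁ = 104.
Eliminating P₂: 8×(1) − 3×(2) gives 85P₁ = 1512, so P₁ = 1512/85.
Back-substitute into (2): P₂ = (104 − 1×1512/85) / 8 = 916/85.

P₁ = 1512/85, P₂ = 916/85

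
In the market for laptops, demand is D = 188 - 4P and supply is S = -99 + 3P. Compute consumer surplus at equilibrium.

Equilibrium: 188 - 4P = -99 + 3P gives P* = 41, Q* = 24.
Demand choke price (D = 0): P = 47.
CS = ½(47 − 41)(24) = 72.

Consumer surplus = 72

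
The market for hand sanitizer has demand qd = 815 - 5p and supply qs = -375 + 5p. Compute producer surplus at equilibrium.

Equilibrium: 815 - 5p = -375 + 5p gives p* = 119, q* = 220.
Supply starts at p = 75 (where qs = 0).
PS = ½(119 − 75)(220) = 4840.

Producer surplus = 4840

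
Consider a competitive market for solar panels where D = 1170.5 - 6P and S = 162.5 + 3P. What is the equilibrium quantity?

Q* = 498.5

Set D = S: 1170.5 - 6P = 162.5 + 3P.
1008 = 9P, so P* = 112.
Q* = 1170.5 − 6(112) = 498.5.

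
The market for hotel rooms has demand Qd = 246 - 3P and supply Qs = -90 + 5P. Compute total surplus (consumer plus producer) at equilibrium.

Equilibrium: 246 - 3P = -90 + 5P gives P* = 42, Q* = 120.
Demand choke price: P = 82; supply starts at P = 18.
CS = ½(82 − 42)(120) = 2400; PS = ½(42 − 18)(120) = 1440.

Total surplus = 3840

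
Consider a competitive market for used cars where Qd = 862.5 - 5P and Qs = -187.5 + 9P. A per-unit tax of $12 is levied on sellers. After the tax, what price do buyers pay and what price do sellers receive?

Buyers pay 579/7, sellers receive 495/7

Pre-tax equilibrium: P* = 75, Q* = 487.5.
Tax on sellers shifts supply to Qs = -187.5 + 9(P − 12) = -295.5 + 9P.
862.5 - 5P = -295.5 + 9P gives buyer price Pb = 579/7; sellers receive Ps = 579/7 − 12 = 495/7.
New quantity: Q = 862.5 − 5(579/7) = 6285/14.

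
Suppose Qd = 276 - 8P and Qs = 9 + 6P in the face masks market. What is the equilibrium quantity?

Q* = 864/7

Set Qd = Qs: 276 - 8P = 9 + 6P.
267 = 14P, so P* = 267/14.
Q* = 276 − 8(267/14) = 864/7.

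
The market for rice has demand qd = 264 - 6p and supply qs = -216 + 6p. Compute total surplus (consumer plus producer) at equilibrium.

Equilibrium: 264 - 6p = -216 + 6p gives p* = 40, q* = 24.
Demand choke price: p = 44; supply starts at p = 36.
CS = ½(44 − 40)(24) = 48; PS = ½(40 − 36)(24) = 48.

Total surplus = 96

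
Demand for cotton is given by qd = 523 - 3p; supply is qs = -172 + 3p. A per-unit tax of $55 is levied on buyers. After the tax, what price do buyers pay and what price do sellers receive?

Buyers pay 430/3, sellers receive 265/3

Pre-tax equilibrium: p* = 695/6, q* = 175.5.
Tax on buyers shifts demand to qd = 523 − 3(p + 55) = 358 - 3p.
358 - 3p = -172 + 3p gives seller price ps = 265/3; buyers pay pb = 265/3 + 55 = 430/3.
New quantity: q = 523 − 3(430/3) = 93.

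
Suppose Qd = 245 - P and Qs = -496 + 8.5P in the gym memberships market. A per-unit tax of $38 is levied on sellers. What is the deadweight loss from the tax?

Pre-tax equilibrium: P* = 78, Q* = 167.
Tax on sellers shifts supply to Qs = -496 + 8.5(P − 38) = -819 + 8.5P.
245 - P = -819 + 8.5P gives buyer price Pb = 112; sellers receive Ps = 112 − 38 = 74.
New quantity: Q = 245 − 1(112) = 133.
DWL = ½ × 38 × (167 − 133) = 646.

Deadweight loss = 646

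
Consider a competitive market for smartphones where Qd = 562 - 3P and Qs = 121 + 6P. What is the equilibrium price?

P* = 49

Set Qd = Qs: 562 - 3P = 121 + 6P.
441 = 9P, so P* = 49.
Q* = 562 − 3(49) = 415.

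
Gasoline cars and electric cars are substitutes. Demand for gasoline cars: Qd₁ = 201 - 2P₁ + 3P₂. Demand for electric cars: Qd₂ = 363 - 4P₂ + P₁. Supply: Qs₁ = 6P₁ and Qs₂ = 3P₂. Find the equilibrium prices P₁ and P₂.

Market 1: 201 - 2P₁ + 3P₂ = 6P₁ → 8P₁ - 3P₂ = 201.
Market 2: 7P₂ - P₁ = 363.
Eliminating P₂: 7×(1) + 3×(2) gives 53P₁ = 2496, so P₁ = 2496/53.
Back-substitute into (2): P₂ = (363 + 1×2496/53) / 7 = 3105/53.

P₁ = 2496/53, P₂ = 3105/53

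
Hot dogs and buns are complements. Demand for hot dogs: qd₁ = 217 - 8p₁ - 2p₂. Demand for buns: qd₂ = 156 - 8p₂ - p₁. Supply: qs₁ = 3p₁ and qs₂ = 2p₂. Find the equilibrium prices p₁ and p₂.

Market 1: 217 - 8p₁ - 2p₂ = 3p₁ → 11p₁ + 2p₂ = 217.
Market 2: 10p₂ + p₁ = 156.
Eliminating p₂: 10×(1) − 2×(2) gives 108p₁ = 1858, so p₁ = 929/54.
Back-substitute into (2): p₂ = (156 − 1×929/54) / 10 = 1499/108.

p₁ = 929/54, p₂ = 1499/108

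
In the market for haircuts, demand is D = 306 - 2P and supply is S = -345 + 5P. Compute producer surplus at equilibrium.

Equilibrium: 306 - 2P = -345 + 5P gives P* = 93, Q* = 120.
Supply starts at P = 69 (where S = 0).
PS = ½(93 − 69)(120) = 1440.

Producer surplus = 1440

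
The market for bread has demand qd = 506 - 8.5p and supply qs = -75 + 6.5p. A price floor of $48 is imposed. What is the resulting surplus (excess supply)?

Equilibrium price would be p* = 581/15, so the floor at 48 binds.
At p = 48: qd = 98, qs = 237.
Surplus = 237 − 98 = 139.

Surplus = 139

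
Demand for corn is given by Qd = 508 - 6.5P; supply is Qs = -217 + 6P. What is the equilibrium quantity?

Q* = 131

Set Qd = Qs: 508 - 6.5P = -217 + 6P.
725 = 12.5P, so P* = 58.
Q* = 508 − 6.5(58) = 131.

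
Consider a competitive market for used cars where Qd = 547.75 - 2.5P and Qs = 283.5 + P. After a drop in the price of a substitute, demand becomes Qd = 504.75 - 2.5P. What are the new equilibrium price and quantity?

P' = 885/14, Q' = 2427/7

Original equilibrium: P* = 75.5, Q* = 359.
New equilibrium: 504.75 - 2.5P = 283.5 + P, so 221.25 = 3.5P and P' = 885/14; Q' = 504.75 − 2.5(885/14) = 2427/7.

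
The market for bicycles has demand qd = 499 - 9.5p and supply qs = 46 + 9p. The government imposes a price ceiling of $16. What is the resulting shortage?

Shortage = 157

Equilibrium price would be p* = 906/37, so the ceiling at 16 binds.
At p = 16: qd = 499 − 9.5(16) = 347, qs = 46 + 9(16) = 190.
Shortage = 347 − 190 = 157.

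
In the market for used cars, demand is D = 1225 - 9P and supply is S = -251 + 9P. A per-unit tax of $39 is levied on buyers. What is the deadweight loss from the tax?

Deadweight loss = 3422.25

Pre-tax equilibrium: P* = 82, Q* = 487.
Tax on buyers shifts demand to D = 1225 − 9(P + 39) = 874 - 9P.
874 - 9P = -251 + 9P gives seller price Ps = 62.5; buyers pay Pb = 62.5 + 39 = 101.5.
New quantity: Q = 1225 − 9(101.5) = 311.5.
DWL = ½ × 39 × (487 − 311.5) = 3422.25.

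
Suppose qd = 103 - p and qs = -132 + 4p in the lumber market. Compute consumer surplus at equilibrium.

Equilibrium: 103 - p = -132 + 4p gives p* = 47, q* = 56.
Demand choke price (qd = 0): p = 103.
CS = ½(103 − 47)(56) = 1568.

Consumer surplus = 1568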